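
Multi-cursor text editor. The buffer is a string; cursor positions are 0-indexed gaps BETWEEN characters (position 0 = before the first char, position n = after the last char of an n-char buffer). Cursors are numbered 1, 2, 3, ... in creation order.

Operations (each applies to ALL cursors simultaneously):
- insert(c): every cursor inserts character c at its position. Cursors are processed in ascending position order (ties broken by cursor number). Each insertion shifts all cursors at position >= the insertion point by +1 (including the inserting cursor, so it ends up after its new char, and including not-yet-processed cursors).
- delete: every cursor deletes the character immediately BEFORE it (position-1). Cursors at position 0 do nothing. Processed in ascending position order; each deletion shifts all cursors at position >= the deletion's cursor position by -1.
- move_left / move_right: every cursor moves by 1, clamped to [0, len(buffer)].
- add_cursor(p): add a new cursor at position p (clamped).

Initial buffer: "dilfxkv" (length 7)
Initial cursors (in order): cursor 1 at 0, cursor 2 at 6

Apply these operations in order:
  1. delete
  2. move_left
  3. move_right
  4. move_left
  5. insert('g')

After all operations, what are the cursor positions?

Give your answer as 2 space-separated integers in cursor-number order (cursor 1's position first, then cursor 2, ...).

Answer: 1 6

Derivation:
After op 1 (delete): buffer="dilfxv" (len 6), cursors c1@0 c2@5, authorship ......
After op 2 (move_left): buffer="dilfxv" (len 6), cursors c1@0 c2@4, authorship ......
After op 3 (move_right): buffer="dilfxv" (len 6), cursors c1@1 c2@5, authorship ......
After op 4 (move_left): buffer="dilfxv" (len 6), cursors c1@0 c2@4, authorship ......
After op 5 (insert('g')): buffer="gdilfgxv" (len 8), cursors c1@1 c2@6, authorship 1....2..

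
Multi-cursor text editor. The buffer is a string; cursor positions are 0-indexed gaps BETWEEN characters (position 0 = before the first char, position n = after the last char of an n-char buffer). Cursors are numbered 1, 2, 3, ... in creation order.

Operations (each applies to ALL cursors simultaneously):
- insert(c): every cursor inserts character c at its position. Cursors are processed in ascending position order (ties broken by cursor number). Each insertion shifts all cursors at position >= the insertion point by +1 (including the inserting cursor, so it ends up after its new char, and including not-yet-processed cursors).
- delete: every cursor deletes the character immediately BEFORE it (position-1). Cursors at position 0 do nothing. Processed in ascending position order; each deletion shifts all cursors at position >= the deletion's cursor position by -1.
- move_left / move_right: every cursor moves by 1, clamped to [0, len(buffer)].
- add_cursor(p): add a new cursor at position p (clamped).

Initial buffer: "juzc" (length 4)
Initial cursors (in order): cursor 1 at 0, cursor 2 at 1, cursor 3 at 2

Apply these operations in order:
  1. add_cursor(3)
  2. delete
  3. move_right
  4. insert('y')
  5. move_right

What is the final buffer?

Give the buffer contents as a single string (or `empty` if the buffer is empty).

After op 1 (add_cursor(3)): buffer="juzc" (len 4), cursors c1@0 c2@1 c3@2 c4@3, authorship ....
After op 2 (delete): buffer="c" (len 1), cursors c1@0 c2@0 c3@0 c4@0, authorship .
After op 3 (move_right): buffer="c" (len 1), cursors c1@1 c2@1 c3@1 c4@1, authorship .
After op 4 (insert('y')): buffer="cyyyy" (len 5), cursors c1@5 c2@5 c3@5 c4@5, authorship .1234
After op 5 (move_right): buffer="cyyyy" (len 5), cursors c1@5 c2@5 c3@5 c4@5, authorship .1234

Answer: cyyyy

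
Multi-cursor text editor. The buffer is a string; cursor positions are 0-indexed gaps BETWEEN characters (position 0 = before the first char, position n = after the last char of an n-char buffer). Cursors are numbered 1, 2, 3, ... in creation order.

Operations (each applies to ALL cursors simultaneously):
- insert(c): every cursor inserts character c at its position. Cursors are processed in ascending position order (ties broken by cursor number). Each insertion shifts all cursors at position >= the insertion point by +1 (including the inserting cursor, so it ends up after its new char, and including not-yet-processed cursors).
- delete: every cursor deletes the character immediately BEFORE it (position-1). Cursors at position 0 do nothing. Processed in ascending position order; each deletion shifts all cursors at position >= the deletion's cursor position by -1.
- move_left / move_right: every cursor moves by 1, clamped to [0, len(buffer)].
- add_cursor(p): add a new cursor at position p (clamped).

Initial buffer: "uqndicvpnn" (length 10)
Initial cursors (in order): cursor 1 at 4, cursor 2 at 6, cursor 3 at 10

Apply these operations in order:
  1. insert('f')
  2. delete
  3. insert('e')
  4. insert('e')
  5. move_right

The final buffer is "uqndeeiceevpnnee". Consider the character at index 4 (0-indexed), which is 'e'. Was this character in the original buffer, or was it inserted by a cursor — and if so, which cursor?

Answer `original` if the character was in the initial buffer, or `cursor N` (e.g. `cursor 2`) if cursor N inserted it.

Answer: cursor 1

Derivation:
After op 1 (insert('f')): buffer="uqndficfvpnnf" (len 13), cursors c1@5 c2@8 c3@13, authorship ....1..2....3
After op 2 (delete): buffer="uqndicvpnn" (len 10), cursors c1@4 c2@6 c3@10, authorship ..........
After op 3 (insert('e')): buffer="uqndeicevpnne" (len 13), cursors c1@5 c2@8 c3@13, authorship ....1..2....3
After op 4 (insert('e')): buffer="uqndeeiceevpnnee" (len 16), cursors c1@6 c2@10 c3@16, authorship ....11..22....33
After op 5 (move_right): buffer="uqndeeiceevpnnee" (len 16), cursors c1@7 c2@11 c3@16, authorship ....11..22....33
Authorship (.=original, N=cursor N): . . . . 1 1 . . 2 2 . . . . 3 3
Index 4: author = 1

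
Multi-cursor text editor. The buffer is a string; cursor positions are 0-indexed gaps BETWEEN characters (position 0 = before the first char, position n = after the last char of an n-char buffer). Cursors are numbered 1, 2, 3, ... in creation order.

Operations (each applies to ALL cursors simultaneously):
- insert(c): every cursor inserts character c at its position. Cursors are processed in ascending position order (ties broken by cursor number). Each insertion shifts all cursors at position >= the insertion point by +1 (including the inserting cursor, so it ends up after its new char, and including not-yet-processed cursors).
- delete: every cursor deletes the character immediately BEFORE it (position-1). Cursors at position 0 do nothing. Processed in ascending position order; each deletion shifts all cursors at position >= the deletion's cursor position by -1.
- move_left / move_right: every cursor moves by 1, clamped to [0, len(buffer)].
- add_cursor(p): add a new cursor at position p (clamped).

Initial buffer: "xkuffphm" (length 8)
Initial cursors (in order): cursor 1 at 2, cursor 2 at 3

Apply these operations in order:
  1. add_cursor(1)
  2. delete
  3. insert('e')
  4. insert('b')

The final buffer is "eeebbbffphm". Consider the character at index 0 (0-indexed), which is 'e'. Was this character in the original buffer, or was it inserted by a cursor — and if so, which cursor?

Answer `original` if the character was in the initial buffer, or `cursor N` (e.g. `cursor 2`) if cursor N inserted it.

After op 1 (add_cursor(1)): buffer="xkuffphm" (len 8), cursors c3@1 c1@2 c2@3, authorship ........
After op 2 (delete): buffer="ffphm" (len 5), cursors c1@0 c2@0 c3@0, authorship .....
After op 3 (insert('e')): buffer="eeeffphm" (len 8), cursors c1@3 c2@3 c3@3, authorship 123.....
After op 4 (insert('b')): buffer="eeebbbffphm" (len 11), cursors c1@6 c2@6 c3@6, authorship 123123.....
Authorship (.=original, N=cursor N): 1 2 3 1 2 3 . . . . .
Index 0: author = 1

Answer: cursor 1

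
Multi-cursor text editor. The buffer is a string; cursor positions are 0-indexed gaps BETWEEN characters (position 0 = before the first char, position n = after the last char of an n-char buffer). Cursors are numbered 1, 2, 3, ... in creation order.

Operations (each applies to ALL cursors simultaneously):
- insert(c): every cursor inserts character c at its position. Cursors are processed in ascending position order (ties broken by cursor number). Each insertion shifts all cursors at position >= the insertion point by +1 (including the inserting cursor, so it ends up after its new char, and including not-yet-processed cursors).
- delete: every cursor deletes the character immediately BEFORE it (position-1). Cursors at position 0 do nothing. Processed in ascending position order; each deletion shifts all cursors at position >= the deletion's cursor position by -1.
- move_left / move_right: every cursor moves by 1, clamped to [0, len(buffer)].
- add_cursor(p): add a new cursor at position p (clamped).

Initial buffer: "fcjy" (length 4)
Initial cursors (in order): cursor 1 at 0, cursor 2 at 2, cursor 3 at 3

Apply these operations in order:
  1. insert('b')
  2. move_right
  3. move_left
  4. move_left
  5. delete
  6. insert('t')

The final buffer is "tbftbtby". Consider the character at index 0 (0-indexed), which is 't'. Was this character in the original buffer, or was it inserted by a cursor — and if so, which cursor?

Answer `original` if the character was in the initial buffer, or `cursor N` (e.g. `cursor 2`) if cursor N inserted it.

Answer: cursor 1

Derivation:
After op 1 (insert('b')): buffer="bfcbjby" (len 7), cursors c1@1 c2@4 c3@6, authorship 1..2.3.
After op 2 (move_right): buffer="bfcbjby" (len 7), cursors c1@2 c2@5 c3@7, authorship 1..2.3.
After op 3 (move_left): buffer="bfcbjby" (len 7), cursors c1@1 c2@4 c3@6, authorship 1..2.3.
After op 4 (move_left): buffer="bfcbjby" (len 7), cursors c1@0 c2@3 c3@5, authorship 1..2.3.
After op 5 (delete): buffer="bfbby" (len 5), cursors c1@0 c2@2 c3@3, authorship 1.23.
After op 6 (insert('t')): buffer="tbftbtby" (len 8), cursors c1@1 c2@4 c3@6, authorship 11.2233.
Authorship (.=original, N=cursor N): 1 1 . 2 2 3 3 .
Index 0: author = 1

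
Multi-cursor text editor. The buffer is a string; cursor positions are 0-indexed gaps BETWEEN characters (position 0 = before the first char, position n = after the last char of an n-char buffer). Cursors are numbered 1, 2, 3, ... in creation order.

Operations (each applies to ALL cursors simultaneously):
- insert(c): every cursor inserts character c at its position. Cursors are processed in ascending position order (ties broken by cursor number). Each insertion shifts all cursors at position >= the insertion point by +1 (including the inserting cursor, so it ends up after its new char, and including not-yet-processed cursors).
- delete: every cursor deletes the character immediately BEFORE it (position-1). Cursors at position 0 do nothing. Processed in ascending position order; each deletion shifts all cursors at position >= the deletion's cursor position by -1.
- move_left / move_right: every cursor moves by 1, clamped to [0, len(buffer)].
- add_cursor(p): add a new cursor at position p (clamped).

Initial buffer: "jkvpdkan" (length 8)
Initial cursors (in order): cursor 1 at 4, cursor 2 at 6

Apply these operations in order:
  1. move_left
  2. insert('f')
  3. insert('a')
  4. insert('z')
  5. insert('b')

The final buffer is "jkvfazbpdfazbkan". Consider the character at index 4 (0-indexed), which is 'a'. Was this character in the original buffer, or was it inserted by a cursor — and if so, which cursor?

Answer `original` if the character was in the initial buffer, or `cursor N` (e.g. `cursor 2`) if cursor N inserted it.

Answer: cursor 1

Derivation:
After op 1 (move_left): buffer="jkvpdkan" (len 8), cursors c1@3 c2@5, authorship ........
After op 2 (insert('f')): buffer="jkvfpdfkan" (len 10), cursors c1@4 c2@7, authorship ...1..2...
After op 3 (insert('a')): buffer="jkvfapdfakan" (len 12), cursors c1@5 c2@9, authorship ...11..22...
After op 4 (insert('z')): buffer="jkvfazpdfazkan" (len 14), cursors c1@6 c2@11, authorship ...111..222...
After op 5 (insert('b')): buffer="jkvfazbpdfazbkan" (len 16), cursors c1@7 c2@13, authorship ...1111..2222...
Authorship (.=original, N=cursor N): . . . 1 1 1 1 . . 2 2 2 2 . . .
Index 4: author = 1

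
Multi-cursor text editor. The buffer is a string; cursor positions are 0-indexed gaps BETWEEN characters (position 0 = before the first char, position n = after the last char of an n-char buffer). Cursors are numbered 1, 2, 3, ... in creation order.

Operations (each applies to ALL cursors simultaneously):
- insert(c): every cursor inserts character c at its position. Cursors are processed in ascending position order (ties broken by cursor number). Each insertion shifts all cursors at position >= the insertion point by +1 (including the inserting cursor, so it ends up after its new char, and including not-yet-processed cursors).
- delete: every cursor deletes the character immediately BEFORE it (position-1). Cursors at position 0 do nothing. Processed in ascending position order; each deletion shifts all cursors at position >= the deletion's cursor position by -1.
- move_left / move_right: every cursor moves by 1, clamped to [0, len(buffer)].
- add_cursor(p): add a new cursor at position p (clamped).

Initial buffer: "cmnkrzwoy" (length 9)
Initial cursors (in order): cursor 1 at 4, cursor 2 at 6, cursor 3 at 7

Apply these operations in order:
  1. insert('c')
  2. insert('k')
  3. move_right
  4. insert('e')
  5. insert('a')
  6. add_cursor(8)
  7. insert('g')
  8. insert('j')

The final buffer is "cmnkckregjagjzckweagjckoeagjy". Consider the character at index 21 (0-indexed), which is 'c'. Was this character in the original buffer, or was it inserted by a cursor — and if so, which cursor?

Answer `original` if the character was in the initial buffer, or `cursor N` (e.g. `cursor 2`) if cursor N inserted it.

After op 1 (insert('c')): buffer="cmnkcrzcwcoy" (len 12), cursors c1@5 c2@8 c3@10, authorship ....1..2.3..
After op 2 (insert('k')): buffer="cmnkckrzckwckoy" (len 15), cursors c1@6 c2@10 c3@13, authorship ....11..22.33..
After op 3 (move_right): buffer="cmnkckrzckwckoy" (len 15), cursors c1@7 c2@11 c3@14, authorship ....11..22.33..
After op 4 (insert('e')): buffer="cmnkckrezckweckoey" (len 18), cursors c1@8 c2@13 c3@17, authorship ....11.1.22.233.3.
After op 5 (insert('a')): buffer="cmnkckreazckweackoeay" (len 21), cursors c1@9 c2@15 c3@20, authorship ....11.11.22.2233.33.
After op 6 (add_cursor(8)): buffer="cmnkckreazckweackoeay" (len 21), cursors c4@8 c1@9 c2@15 c3@20, authorship ....11.11.22.2233.33.
After op 7 (insert('g')): buffer="cmnkckregagzckweagckoeagy" (len 25), cursors c4@9 c1@11 c2@18 c3@24, authorship ....11.1411.22.22233.333.
After op 8 (insert('j')): buffer="cmnkckregjagjzckweagjckoeagjy" (len 29), cursors c4@10 c1@13 c2@21 c3@28, authorship ....11.144111.22.222233.3333.
Authorship (.=original, N=cursor N): . . . . 1 1 . 1 4 4 1 1 1 . 2 2 . 2 2 2 2 3 3 . 3 3 3 3 .
Index 21: author = 3

Answer: cursor 3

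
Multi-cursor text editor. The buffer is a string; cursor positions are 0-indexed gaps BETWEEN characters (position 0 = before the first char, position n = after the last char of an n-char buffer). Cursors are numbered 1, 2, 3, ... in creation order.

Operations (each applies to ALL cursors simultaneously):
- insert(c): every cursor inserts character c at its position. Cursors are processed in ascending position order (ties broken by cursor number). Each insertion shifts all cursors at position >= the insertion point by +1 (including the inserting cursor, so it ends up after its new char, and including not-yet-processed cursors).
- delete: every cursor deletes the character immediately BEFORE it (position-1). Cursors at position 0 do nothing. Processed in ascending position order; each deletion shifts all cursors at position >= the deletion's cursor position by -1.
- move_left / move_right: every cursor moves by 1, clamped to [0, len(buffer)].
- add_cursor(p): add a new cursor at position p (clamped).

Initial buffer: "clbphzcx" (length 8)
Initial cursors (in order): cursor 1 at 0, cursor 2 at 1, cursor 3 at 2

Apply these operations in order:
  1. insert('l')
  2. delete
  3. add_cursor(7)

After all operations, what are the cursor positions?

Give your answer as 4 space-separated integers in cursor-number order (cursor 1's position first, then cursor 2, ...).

Answer: 0 1 2 7

Derivation:
After op 1 (insert('l')): buffer="lclllbphzcx" (len 11), cursors c1@1 c2@3 c3@5, authorship 1.2.3......
After op 2 (delete): buffer="clbphzcx" (len 8), cursors c1@0 c2@1 c3@2, authorship ........
After op 3 (add_cursor(7)): buffer="clbphzcx" (len 8), cursors c1@0 c2@1 c3@2 c4@7, authorship ........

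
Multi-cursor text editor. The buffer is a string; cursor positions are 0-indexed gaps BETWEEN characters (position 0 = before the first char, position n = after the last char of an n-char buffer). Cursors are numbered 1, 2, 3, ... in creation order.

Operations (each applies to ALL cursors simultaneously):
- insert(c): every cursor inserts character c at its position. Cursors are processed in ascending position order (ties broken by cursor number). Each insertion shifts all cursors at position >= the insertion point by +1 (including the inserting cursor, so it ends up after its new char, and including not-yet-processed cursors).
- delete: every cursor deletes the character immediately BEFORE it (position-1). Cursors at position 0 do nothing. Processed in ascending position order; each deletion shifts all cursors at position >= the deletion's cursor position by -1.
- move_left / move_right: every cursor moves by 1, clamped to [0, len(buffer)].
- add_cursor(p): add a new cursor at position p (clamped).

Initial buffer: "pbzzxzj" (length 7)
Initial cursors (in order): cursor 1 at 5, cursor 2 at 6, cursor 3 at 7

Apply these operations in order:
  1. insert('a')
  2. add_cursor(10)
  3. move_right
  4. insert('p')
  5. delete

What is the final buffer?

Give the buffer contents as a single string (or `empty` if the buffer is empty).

Answer: pbzzxazaja

Derivation:
After op 1 (insert('a')): buffer="pbzzxazaja" (len 10), cursors c1@6 c2@8 c3@10, authorship .....1.2.3
After op 2 (add_cursor(10)): buffer="pbzzxazaja" (len 10), cursors c1@6 c2@8 c3@10 c4@10, authorship .....1.2.3
After op 3 (move_right): buffer="pbzzxazaja" (len 10), cursors c1@7 c2@9 c3@10 c4@10, authorship .....1.2.3
After op 4 (insert('p')): buffer="pbzzxazpajpapp" (len 14), cursors c1@8 c2@11 c3@14 c4@14, authorship .....1.12.2334
After op 5 (delete): buffer="pbzzxazaja" (len 10), cursors c1@7 c2@9 c3@10 c4@10, authorship .....1.2.3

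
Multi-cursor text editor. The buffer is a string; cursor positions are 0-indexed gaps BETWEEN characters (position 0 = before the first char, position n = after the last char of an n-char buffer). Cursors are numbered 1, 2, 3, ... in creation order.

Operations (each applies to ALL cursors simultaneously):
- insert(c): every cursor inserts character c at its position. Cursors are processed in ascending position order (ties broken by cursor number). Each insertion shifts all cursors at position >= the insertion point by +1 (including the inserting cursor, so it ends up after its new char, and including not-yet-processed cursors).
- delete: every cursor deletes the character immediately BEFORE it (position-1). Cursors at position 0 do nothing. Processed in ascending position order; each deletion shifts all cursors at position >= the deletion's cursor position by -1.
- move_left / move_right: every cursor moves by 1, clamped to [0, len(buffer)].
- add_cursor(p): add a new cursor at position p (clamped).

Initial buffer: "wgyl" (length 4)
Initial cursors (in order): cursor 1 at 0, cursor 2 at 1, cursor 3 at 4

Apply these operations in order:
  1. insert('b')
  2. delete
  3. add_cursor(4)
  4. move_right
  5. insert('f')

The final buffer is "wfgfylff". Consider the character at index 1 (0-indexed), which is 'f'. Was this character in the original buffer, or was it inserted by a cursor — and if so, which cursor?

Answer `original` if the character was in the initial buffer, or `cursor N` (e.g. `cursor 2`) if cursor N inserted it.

After op 1 (insert('b')): buffer="bwbgylb" (len 7), cursors c1@1 c2@3 c3@7, authorship 1.2...3
After op 2 (delete): buffer="wgyl" (len 4), cursors c1@0 c2@1 c3@4, authorship ....
After op 3 (add_cursor(4)): buffer="wgyl" (len 4), cursors c1@0 c2@1 c3@4 c4@4, authorship ....
After op 4 (move_right): buffer="wgyl" (len 4), cursors c1@1 c2@2 c3@4 c4@4, authorship ....
After op 5 (insert('f')): buffer="wfgfylff" (len 8), cursors c1@2 c2@4 c3@8 c4@8, authorship .1.2..34
Authorship (.=original, N=cursor N): . 1 . 2 . . 3 4
Index 1: author = 1

Answer: cursor 1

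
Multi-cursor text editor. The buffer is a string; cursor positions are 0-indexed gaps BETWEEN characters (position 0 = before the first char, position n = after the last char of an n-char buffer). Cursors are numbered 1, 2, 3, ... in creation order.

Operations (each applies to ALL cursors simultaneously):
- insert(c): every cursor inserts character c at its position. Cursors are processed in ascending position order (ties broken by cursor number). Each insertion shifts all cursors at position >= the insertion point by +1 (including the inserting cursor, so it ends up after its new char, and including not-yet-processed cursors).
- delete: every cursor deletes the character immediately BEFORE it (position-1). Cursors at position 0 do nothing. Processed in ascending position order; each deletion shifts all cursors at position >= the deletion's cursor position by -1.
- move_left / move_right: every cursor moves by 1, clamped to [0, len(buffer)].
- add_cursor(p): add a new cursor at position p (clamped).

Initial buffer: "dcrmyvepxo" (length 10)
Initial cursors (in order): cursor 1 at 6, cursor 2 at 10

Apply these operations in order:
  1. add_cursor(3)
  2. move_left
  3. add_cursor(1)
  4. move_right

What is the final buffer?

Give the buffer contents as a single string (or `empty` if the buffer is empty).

After op 1 (add_cursor(3)): buffer="dcrmyvepxo" (len 10), cursors c3@3 c1@6 c2@10, authorship ..........
After op 2 (move_left): buffer="dcrmyvepxo" (len 10), cursors c3@2 c1@5 c2@9, authorship ..........
After op 3 (add_cursor(1)): buffer="dcrmyvepxo" (len 10), cursors c4@1 c3@2 c1@5 c2@9, authorship ..........
After op 4 (move_right): buffer="dcrmyvepxo" (len 10), cursors c4@2 c3@3 c1@6 c2@10, authorship ..........

Answer: dcrmyvepxo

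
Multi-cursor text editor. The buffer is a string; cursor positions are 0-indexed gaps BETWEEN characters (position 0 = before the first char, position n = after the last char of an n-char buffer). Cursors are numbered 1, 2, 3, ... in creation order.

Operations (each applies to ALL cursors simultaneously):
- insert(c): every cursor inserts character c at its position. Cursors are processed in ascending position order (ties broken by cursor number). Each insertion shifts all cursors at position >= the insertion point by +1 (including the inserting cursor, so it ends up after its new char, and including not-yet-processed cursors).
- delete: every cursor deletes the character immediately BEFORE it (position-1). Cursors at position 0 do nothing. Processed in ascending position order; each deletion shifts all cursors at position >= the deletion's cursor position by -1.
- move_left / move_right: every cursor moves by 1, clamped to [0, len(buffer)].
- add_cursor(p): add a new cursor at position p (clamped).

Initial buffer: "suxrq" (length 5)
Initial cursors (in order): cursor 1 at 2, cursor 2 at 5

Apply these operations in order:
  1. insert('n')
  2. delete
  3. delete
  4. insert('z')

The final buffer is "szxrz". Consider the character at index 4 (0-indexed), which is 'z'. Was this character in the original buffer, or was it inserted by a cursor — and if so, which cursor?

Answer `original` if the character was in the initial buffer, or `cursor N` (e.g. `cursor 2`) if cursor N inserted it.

After op 1 (insert('n')): buffer="sunxrqn" (len 7), cursors c1@3 c2@7, authorship ..1...2
After op 2 (delete): buffer="suxrq" (len 5), cursors c1@2 c2@5, authorship .....
After op 3 (delete): buffer="sxr" (len 3), cursors c1@1 c2@3, authorship ...
After op 4 (insert('z')): buffer="szxrz" (len 5), cursors c1@2 c2@5, authorship .1..2
Authorship (.=original, N=cursor N): . 1 . . 2
Index 4: author = 2

Answer: cursor 2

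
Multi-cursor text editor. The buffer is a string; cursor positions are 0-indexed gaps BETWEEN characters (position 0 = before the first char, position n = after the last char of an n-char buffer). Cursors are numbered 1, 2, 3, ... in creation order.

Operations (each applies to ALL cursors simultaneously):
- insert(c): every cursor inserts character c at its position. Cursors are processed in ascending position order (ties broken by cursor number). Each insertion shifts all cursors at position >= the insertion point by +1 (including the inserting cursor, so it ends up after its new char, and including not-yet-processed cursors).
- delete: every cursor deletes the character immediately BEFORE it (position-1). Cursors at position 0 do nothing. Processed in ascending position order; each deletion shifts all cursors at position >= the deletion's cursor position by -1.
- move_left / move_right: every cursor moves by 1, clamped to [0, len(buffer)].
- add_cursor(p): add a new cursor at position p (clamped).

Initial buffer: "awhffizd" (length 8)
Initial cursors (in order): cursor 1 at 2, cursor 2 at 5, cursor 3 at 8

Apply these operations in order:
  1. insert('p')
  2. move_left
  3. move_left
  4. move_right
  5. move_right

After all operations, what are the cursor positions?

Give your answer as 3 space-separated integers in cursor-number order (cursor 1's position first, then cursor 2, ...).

After op 1 (insert('p')): buffer="awphffpizdp" (len 11), cursors c1@3 c2@7 c3@11, authorship ..1...2...3
After op 2 (move_left): buffer="awphffpizdp" (len 11), cursors c1@2 c2@6 c3@10, authorship ..1...2...3
After op 3 (move_left): buffer="awphffpizdp" (len 11), cursors c1@1 c2@5 c3@9, authorship ..1...2...3
After op 4 (move_right): buffer="awphffpizdp" (len 11), cursors c1@2 c2@6 c3@10, authorship ..1...2...3
After op 5 (move_right): buffer="awphffpizdp" (len 11), cursors c1@3 c2@7 c3@11, authorship ..1...2...3

Answer: 3 7 11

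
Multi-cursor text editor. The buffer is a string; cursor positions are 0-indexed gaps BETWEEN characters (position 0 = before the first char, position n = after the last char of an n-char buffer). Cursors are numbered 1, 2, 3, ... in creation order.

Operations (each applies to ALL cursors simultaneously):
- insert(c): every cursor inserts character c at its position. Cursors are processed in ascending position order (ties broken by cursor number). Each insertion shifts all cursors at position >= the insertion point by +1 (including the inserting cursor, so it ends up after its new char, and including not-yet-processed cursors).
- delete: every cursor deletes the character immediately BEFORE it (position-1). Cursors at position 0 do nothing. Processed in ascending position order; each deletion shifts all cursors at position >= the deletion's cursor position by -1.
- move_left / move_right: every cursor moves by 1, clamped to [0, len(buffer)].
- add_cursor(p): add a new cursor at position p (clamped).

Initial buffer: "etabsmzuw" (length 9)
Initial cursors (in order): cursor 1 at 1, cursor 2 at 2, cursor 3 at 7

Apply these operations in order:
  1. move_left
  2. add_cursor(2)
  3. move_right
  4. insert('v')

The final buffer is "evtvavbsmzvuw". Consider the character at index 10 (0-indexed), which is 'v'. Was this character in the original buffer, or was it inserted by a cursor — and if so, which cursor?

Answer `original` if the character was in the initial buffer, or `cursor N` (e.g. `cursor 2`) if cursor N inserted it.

Answer: cursor 3

Derivation:
After op 1 (move_left): buffer="etabsmzuw" (len 9), cursors c1@0 c2@1 c3@6, authorship .........
After op 2 (add_cursor(2)): buffer="etabsmzuw" (len 9), cursors c1@0 c2@1 c4@2 c3@6, authorship .........
After op 3 (move_right): buffer="etabsmzuw" (len 9), cursors c1@1 c2@2 c4@3 c3@7, authorship .........
After op 4 (insert('v')): buffer="evtvavbsmzvuw" (len 13), cursors c1@2 c2@4 c4@6 c3@11, authorship .1.2.4....3..
Authorship (.=original, N=cursor N): . 1 . 2 . 4 . . . . 3 . .
Index 10: author = 3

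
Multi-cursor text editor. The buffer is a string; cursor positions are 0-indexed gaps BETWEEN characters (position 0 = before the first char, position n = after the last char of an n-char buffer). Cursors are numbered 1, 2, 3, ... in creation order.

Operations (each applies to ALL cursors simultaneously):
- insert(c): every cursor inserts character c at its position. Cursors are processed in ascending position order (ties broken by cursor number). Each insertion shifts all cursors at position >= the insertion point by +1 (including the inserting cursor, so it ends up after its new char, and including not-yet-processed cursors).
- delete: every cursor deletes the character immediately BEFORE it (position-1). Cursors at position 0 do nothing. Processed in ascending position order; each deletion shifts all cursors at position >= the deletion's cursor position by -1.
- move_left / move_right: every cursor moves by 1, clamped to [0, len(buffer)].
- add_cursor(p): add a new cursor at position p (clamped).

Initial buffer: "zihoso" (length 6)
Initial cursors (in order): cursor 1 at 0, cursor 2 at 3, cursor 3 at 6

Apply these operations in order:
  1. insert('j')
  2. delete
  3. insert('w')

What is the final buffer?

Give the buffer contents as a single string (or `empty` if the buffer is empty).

Answer: wzihwosow

Derivation:
After op 1 (insert('j')): buffer="jzihjosoj" (len 9), cursors c1@1 c2@5 c3@9, authorship 1...2...3
After op 2 (delete): buffer="zihoso" (len 6), cursors c1@0 c2@3 c3@6, authorship ......
After op 3 (insert('w')): buffer="wzihwosow" (len 9), cursors c1@1 c2@5 c3@9, authorship 1...2...3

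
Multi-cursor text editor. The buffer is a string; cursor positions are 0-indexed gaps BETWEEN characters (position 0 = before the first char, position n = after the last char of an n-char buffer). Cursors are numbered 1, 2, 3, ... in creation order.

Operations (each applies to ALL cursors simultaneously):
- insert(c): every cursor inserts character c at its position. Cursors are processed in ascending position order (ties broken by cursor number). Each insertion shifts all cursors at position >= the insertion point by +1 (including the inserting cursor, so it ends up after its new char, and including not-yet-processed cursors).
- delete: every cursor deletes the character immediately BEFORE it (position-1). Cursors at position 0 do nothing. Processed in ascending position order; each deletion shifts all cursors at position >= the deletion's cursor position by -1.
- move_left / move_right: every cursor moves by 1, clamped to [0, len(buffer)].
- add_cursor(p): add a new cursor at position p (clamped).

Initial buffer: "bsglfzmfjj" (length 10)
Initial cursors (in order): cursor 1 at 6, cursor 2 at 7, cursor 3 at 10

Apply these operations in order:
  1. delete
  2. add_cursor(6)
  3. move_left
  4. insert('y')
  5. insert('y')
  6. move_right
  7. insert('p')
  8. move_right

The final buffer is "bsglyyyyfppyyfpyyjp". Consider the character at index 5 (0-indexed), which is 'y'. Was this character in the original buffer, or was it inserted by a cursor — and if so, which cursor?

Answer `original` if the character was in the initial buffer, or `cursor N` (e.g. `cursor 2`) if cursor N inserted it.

Answer: cursor 2

Derivation:
After op 1 (delete): buffer="bsglffj" (len 7), cursors c1@5 c2@5 c3@7, authorship .......
After op 2 (add_cursor(6)): buffer="bsglffj" (len 7), cursors c1@5 c2@5 c4@6 c3@7, authorship .......
After op 3 (move_left): buffer="bsglffj" (len 7), cursors c1@4 c2@4 c4@5 c3@6, authorship .......
After op 4 (insert('y')): buffer="bsglyyfyfyj" (len 11), cursors c1@6 c2@6 c4@8 c3@10, authorship ....12.4.3.
After op 5 (insert('y')): buffer="bsglyyyyfyyfyyj" (len 15), cursors c1@8 c2@8 c4@11 c3@14, authorship ....1212.44.33.
After op 6 (move_right): buffer="bsglyyyyfyyfyyj" (len 15), cursors c1@9 c2@9 c4@12 c3@15, authorship ....1212.44.33.
After op 7 (insert('p')): buffer="bsglyyyyfppyyfpyyjp" (len 19), cursors c1@11 c2@11 c4@15 c3@19, authorship ....1212.1244.433.3
After op 8 (move_right): buffer="bsglyyyyfppyyfpyyjp" (len 19), cursors c1@12 c2@12 c4@16 c3@19, authorship ....1212.1244.433.3
Authorship (.=original, N=cursor N): . . . . 1 2 1 2 . 1 2 4 4 . 4 3 3 . 3
Index 5: author = 2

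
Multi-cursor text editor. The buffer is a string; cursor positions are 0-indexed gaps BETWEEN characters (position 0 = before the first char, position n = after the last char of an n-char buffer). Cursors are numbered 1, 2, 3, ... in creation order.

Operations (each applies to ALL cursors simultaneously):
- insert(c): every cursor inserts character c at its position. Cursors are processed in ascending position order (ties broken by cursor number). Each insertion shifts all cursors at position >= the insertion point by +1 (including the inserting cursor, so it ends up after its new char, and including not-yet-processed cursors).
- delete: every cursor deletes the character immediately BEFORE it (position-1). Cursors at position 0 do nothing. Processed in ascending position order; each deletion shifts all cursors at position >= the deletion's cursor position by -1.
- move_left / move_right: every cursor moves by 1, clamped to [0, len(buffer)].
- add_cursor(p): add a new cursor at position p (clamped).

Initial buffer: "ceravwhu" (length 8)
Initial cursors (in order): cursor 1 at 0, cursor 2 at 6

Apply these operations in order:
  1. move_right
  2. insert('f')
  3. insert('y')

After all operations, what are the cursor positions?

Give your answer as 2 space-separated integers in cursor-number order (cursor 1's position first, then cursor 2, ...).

After op 1 (move_right): buffer="ceravwhu" (len 8), cursors c1@1 c2@7, authorship ........
After op 2 (insert('f')): buffer="cferavwhfu" (len 10), cursors c1@2 c2@9, authorship .1......2.
After op 3 (insert('y')): buffer="cfyeravwhfyu" (len 12), cursors c1@3 c2@11, authorship .11......22.

Answer: 3 11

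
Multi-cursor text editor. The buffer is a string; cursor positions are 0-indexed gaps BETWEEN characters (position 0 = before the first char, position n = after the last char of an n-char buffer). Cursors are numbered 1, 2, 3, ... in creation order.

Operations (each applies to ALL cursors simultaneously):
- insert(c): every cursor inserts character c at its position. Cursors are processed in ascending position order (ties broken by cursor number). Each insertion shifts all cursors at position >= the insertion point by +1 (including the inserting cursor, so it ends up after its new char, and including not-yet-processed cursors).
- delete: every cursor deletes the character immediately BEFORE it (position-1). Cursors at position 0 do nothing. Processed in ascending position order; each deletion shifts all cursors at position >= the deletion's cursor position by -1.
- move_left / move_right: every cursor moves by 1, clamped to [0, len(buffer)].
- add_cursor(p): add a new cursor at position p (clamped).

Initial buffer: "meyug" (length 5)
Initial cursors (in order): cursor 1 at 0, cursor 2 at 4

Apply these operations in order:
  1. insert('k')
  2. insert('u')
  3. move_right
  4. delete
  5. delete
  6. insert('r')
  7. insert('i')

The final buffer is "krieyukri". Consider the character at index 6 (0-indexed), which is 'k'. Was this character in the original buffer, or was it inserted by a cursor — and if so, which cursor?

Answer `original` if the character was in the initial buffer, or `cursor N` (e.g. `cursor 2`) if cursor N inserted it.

Answer: cursor 2

Derivation:
After op 1 (insert('k')): buffer="kmeyukg" (len 7), cursors c1@1 c2@6, authorship 1....2.
After op 2 (insert('u')): buffer="kumeyukug" (len 9), cursors c1@2 c2@8, authorship 11....22.
After op 3 (move_right): buffer="kumeyukug" (len 9), cursors c1@3 c2@9, authorship 11....22.
After op 4 (delete): buffer="kueyuku" (len 7), cursors c1@2 c2@7, authorship 11...22
After op 5 (delete): buffer="keyuk" (len 5), cursors c1@1 c2@5, authorship 1...2
After op 6 (insert('r')): buffer="kreyukr" (len 7), cursors c1@2 c2@7, authorship 11...22
After op 7 (insert('i')): buffer="krieyukri" (len 9), cursors c1@3 c2@9, authorship 111...222
Authorship (.=original, N=cursor N): 1 1 1 . . . 2 2 2
Index 6: author = 2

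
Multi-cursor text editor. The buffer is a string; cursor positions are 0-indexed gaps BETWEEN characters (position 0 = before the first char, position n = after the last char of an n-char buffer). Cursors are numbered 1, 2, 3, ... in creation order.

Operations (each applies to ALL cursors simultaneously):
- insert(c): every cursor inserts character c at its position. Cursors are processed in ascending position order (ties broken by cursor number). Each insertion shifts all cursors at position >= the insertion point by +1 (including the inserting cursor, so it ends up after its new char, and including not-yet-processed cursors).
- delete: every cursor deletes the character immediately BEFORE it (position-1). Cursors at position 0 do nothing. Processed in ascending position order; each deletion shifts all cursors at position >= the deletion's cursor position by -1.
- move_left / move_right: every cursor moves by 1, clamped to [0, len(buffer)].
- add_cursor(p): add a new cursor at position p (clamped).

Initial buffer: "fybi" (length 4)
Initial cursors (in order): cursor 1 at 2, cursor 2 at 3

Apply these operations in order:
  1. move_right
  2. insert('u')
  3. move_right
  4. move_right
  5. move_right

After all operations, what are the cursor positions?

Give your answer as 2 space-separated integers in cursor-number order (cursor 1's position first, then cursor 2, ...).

Answer: 6 6

Derivation:
After op 1 (move_right): buffer="fybi" (len 4), cursors c1@3 c2@4, authorship ....
After op 2 (insert('u')): buffer="fybuiu" (len 6), cursors c1@4 c2@6, authorship ...1.2
After op 3 (move_right): buffer="fybuiu" (len 6), cursors c1@5 c2@6, authorship ...1.2
After op 4 (move_right): buffer="fybuiu" (len 6), cursors c1@6 c2@6, authorship ...1.2
After op 5 (move_right): buffer="fybuiu" (len 6), cursors c1@6 c2@6, authorship ...1.2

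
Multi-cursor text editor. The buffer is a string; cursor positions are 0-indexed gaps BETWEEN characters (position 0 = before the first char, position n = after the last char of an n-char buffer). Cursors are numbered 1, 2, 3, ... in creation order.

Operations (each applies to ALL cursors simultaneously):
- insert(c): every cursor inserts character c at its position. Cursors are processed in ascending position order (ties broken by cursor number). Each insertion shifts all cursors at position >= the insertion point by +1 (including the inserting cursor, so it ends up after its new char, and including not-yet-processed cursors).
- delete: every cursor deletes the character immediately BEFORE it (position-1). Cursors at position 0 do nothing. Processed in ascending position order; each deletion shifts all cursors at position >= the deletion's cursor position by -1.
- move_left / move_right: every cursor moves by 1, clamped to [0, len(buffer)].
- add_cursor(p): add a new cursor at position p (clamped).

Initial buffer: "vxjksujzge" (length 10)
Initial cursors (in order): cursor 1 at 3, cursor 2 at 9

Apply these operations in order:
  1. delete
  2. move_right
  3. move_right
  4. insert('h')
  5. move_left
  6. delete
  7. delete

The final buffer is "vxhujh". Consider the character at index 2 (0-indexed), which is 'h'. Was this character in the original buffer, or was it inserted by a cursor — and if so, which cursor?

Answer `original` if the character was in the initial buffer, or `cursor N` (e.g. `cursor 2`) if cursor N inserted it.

After op 1 (delete): buffer="vxksujze" (len 8), cursors c1@2 c2@7, authorship ........
After op 2 (move_right): buffer="vxksujze" (len 8), cursors c1@3 c2@8, authorship ........
After op 3 (move_right): buffer="vxksujze" (len 8), cursors c1@4 c2@8, authorship ........
After op 4 (insert('h')): buffer="vxkshujzeh" (len 10), cursors c1@5 c2@10, authorship ....1....2
After op 5 (move_left): buffer="vxkshujzeh" (len 10), cursors c1@4 c2@9, authorship ....1....2
After op 6 (delete): buffer="vxkhujzh" (len 8), cursors c1@3 c2@7, authorship ...1...2
After op 7 (delete): buffer="vxhujh" (len 6), cursors c1@2 c2@5, authorship ..1..2
Authorship (.=original, N=cursor N): . . 1 . . 2
Index 2: author = 1

Answer: cursor 1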